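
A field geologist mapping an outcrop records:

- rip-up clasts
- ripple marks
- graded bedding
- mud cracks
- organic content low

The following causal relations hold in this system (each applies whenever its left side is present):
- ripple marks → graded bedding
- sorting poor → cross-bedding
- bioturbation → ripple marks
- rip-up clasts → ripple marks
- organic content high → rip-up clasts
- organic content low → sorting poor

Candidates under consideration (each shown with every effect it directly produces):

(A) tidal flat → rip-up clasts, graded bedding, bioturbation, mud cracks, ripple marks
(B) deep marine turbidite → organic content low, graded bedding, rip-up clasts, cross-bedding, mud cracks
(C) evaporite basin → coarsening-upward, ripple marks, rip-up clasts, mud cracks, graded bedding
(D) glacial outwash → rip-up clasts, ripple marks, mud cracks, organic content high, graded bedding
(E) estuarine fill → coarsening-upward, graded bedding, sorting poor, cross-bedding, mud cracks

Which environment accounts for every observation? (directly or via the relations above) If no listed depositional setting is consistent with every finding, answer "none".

B

Testing each hypothesis:
(A) tidal flat — does not account for organic content low
(B) deep marine turbidite — accounts for every observation (ripple marks through rip-up clasts → ripple marks)
(C) evaporite basin — rip-up clasts match; ripple marks match; graded bedding match; mud cracks match; organic content low miss
(D) glacial outwash — fails on organic content low (predicts organic content high, not organic content low)
(E) estuarine fill — rip-up clasts miss; ripple marks miss; graded bedding match; mud cracks match; organic content low miss
(B) is the only candidate with no mismatches.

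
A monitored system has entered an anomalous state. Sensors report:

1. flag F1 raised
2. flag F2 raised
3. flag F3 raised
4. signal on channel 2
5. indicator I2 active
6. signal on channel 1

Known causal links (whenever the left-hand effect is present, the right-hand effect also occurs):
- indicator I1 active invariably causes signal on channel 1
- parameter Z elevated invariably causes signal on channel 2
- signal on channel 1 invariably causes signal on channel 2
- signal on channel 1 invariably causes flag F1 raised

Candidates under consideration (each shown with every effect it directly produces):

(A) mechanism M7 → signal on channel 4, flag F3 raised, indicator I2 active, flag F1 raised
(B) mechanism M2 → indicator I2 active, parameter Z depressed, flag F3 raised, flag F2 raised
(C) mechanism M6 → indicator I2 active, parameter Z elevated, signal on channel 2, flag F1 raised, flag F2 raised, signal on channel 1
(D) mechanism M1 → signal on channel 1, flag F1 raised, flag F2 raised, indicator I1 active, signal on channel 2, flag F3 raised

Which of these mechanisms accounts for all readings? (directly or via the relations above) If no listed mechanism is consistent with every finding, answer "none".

For each candidate, compare predicted effects to what was observed:
(A) mechanism M7 — flag F1 raised match; flag F2 raised miss; flag F3 raised match; signal on channel 2 miss; indicator I2 active match; signal on channel 1 miss
(B) mechanism M2 — does not account for flag F1 raised, signal on channel 2, signal on channel 1
(C) mechanism M6 — does not account for flag F3 raised
(D) mechanism M1 — flag F1 raised match; flag F2 raised match; flag F3 raised match; signal on channel 2 match; indicator I2 active miss; signal on channel 1 match
Every candidate fails on at least one observation.

none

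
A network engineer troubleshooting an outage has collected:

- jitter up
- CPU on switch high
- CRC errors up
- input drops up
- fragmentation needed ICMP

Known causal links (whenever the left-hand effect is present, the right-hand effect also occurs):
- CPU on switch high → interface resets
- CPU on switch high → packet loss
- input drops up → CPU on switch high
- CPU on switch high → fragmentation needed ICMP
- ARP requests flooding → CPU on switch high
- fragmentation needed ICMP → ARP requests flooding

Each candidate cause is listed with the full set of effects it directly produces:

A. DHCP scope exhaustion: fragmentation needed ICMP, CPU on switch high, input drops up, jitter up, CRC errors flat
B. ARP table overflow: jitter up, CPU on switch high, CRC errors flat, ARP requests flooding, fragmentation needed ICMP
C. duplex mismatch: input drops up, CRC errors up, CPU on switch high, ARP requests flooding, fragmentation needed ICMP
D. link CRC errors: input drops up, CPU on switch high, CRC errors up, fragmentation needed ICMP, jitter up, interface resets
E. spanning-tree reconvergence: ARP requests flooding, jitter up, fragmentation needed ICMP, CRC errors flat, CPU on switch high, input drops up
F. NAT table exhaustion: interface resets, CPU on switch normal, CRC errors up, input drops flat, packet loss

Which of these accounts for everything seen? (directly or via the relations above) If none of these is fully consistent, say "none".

D

Per-candidate check:
(A) DHCP scope exhaustion — jitter up ✓; CPU on switch high ✓; CRC errors up ✗; input drops up ✓; fragmentation needed ICMP ✓
(B) ARP table overflow — fails on CRC errors up, input drops up (predicts CRC errors flat, not CRC errors up)
(C) duplex mismatch — does not account for jitter up
(D) link CRC errors — jitter up ✓; CPU on switch high ✓; CRC errors up ✓; input drops up ✓; fragmentation needed ICMP ✓
(E) spanning-tree reconvergence — fails on CRC errors up (predicts CRC errors flat, not CRC errors up)
(F) NAT table exhaustion — fails on jitter up, CPU on switch high, input drops up, fragmentation needed ICMP (predicts CPU on switch normal, not CPU on switch high; predicts input drops flat, not input drops up)
(D) alone accounts for all the evidence.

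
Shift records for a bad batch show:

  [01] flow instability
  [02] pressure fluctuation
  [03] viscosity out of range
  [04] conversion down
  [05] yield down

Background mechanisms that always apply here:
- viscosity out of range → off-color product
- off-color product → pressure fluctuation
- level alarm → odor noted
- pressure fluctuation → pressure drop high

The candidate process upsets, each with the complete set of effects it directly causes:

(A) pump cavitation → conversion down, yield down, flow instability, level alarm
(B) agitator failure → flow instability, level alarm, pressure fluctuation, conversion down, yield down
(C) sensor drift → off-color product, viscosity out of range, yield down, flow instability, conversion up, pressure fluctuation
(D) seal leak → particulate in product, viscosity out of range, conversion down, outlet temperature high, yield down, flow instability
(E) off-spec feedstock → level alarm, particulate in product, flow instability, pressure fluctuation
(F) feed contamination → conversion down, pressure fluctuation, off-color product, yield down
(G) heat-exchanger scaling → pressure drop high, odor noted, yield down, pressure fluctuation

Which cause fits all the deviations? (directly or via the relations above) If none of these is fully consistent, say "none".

D

Testing each hypothesis:
(A) pump cavitation — flow instability +; pressure fluctuation -; viscosity out of range -; conversion down +; yield down +
(B) agitator failure — flow instability +; pressure fluctuation +; viscosity out of range -; conversion down +; yield down +
(C) sensor drift — flow instability +; pressure fluctuation +; viscosity out of range +; conversion down -; yield down +
(D) seal leak — accounts for every observation (pressure fluctuation through viscosity out of range → off-color product → pressure fluctuation)
(E) off-spec feedstock — flow instability +; pressure fluctuation +; viscosity out of range -; conversion down -; yield down -
(F) feed contamination — flow instability -; pressure fluctuation +; viscosity out of range -; conversion down +; yield down +
(G) heat-exchanger scaling — flow instability -; pressure fluctuation +; viscosity out of range -; conversion down -; yield down +
(D) is the only candidate with no mismatches.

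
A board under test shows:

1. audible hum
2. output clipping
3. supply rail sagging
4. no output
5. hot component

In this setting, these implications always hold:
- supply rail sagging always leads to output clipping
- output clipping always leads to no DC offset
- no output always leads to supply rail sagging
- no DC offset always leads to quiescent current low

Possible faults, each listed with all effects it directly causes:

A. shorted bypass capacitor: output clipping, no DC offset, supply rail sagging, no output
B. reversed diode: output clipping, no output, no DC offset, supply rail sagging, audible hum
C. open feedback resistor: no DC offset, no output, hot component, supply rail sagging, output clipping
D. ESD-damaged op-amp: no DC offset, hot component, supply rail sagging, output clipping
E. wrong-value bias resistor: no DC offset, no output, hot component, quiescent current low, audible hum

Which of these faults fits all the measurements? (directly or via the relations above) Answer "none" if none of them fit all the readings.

E

For each candidate, compare predicted effects to what was observed:
(A) shorted bypass capacitor — audible hum NO; output clipping yes; supply rail sagging yes; no output yes; hot component NO
(B) reversed diode — does not account for hot component
(C) open feedback resistor — audible hum NO; output clipping yes; supply rail sagging yes; no output yes; hot component yes
(D) ESD-damaged op-amp — does not account for audible hum, no output
(E) wrong-value bias resistor — accounts for every observation (output clipping through no output → supply rail sagging → output clipping)
(E) alone accounts for all the evidence.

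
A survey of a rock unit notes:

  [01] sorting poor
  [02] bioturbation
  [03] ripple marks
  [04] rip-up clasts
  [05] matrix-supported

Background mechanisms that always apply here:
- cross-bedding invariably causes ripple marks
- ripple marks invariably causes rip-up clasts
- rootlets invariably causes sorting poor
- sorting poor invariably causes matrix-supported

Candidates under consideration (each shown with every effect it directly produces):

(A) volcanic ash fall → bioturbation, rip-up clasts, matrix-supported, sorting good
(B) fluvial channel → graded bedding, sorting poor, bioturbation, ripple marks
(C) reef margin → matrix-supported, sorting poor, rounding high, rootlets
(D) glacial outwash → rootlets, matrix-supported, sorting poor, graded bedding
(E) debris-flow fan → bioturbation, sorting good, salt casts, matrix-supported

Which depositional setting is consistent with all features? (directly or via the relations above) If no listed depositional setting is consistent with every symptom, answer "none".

Testing each hypothesis:
(A) volcanic ash fall — sorting poor ✗; bioturbation ✓; ripple marks ✗; rip-up clasts ✓; matrix-supported ✓
(B) fluvial channel — sorting poor ✓; bioturbation ✓; ripple marks ✓; rip-up clasts ✓ (by ripple marks → rip-up clasts); matrix-supported ✓ (by sorting poor → matrix-supported)
(C) reef margin — sorting poor ✓; bioturbation ✗; ripple marks ✗; rip-up clasts ✗; matrix-supported ✓
(D) glacial outwash — sorting poor ✓; bioturbation ✗; ripple marks ✗; rip-up clasts ✗; matrix-supported ✓
(E) debris-flow fan — sorting poor ✗; bioturbation ✓; ripple marks ✗; rip-up clasts ✗; matrix-supported ✓
(B) alone accounts for all the evidence.

B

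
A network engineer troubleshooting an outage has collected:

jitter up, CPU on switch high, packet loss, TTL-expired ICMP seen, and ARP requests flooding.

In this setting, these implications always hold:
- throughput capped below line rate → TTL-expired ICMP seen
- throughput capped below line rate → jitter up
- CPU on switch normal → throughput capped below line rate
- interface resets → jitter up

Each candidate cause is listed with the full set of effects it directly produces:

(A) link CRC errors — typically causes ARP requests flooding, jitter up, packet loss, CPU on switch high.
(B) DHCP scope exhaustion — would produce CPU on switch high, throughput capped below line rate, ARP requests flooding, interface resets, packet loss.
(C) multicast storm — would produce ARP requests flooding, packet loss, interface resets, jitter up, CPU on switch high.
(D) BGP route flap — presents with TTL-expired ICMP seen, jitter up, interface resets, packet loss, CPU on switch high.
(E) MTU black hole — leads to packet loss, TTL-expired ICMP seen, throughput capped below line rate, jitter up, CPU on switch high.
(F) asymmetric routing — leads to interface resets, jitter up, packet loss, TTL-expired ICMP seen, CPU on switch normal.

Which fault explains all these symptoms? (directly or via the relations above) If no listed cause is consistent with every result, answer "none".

B

Testing each hypothesis:
(A) link CRC errors — jitter up ✓; CPU on switch high ✓; packet loss ✓; TTL-expired ICMP seen ✗; ARP requests flooding ✓
(B) DHCP scope exhaustion — jitter up ✓ (via throughput capped below line rate → jitter up); CPU on switch high ✓; packet loss ✓; TTL-expired ICMP seen ✓ (via throughput capped below line rate → TTL-expired ICMP seen); ARP requests flooding ✓
(C) multicast storm — jitter up ✓; CPU on switch high ✓; packet loss ✓; TTL-expired ICMP seen ✗; ARP requests flooding ✓
(D) BGP route flap — does not account for ARP requests flooding
(E) MTU black hole — jitter up ✓; CPU on switch high ✓; packet loss ✓; TTL-expired ICMP seen ✓; ARP requests flooding ✗
(F) asymmetric routing — jitter up ✓; CPU on switch high ✗; packet loss ✓; TTL-expired ICMP seen ✓; ARP requests flooding ✗
(B) alone accounts for all the evidence.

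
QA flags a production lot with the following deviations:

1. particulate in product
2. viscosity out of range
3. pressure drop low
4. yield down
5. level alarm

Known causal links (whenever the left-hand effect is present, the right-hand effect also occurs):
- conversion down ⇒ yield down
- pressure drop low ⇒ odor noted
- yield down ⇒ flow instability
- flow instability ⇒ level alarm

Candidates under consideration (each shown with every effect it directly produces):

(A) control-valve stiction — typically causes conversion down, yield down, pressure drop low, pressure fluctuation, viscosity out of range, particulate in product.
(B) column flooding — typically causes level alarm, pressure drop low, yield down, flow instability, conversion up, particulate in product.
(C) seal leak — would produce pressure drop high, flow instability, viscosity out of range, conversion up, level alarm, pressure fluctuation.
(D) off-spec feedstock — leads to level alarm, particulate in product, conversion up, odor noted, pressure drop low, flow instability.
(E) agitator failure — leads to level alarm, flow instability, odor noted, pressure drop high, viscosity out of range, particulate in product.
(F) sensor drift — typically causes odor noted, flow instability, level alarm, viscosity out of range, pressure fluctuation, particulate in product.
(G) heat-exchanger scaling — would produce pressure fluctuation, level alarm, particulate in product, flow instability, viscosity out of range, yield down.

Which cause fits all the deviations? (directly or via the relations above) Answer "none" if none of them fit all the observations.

A

For each candidate, compare predicted effects to what was observed:
(A) control-valve stiction — particulate in product +; viscosity out of range +; pressure drop low +; yield down +; level alarm + (via yield down → flow instability → level alarm)
(B) column flooding — particulate in product +; viscosity out of range -; pressure drop low +; yield down +; level alarm +
(C) seal leak — particulate in product -; viscosity out of range +; pressure drop low -; yield down -; level alarm +
(D) off-spec feedstock — particulate in product +; viscosity out of range -; pressure drop low +; yield down -; level alarm +
(E) agitator failure — particulate in product +; viscosity out of range +; pressure drop low -; yield down -; level alarm +
(F) sensor drift — particulate in product +; viscosity out of range +; pressure drop low -; yield down -; level alarm +
(G) heat-exchanger scaling — particulate in product +; viscosity out of range +; pressure drop low -; yield down +; level alarm +
(A) is the only candidate with no mismatches.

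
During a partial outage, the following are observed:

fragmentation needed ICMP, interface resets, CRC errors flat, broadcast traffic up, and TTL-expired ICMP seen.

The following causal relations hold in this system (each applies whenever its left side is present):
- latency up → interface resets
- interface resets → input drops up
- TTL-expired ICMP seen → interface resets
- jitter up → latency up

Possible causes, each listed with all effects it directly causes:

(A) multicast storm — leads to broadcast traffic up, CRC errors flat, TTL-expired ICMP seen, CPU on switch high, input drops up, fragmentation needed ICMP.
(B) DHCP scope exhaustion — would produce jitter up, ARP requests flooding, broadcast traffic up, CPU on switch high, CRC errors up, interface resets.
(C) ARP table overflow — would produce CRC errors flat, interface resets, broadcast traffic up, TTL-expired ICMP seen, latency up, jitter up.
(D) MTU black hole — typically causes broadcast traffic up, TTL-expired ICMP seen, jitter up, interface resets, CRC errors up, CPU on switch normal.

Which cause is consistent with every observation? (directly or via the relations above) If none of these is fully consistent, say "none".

Checking each candidate against the observations:
(A) multicast storm — accounts for every observation (interface resets by TTL-expired ICMP seen → interface resets)
(B) DHCP scope exhaustion — fails on fragmentation needed ICMP, CRC errors flat, TTL-expired ICMP seen (predicts CRC errors up, not CRC errors flat)
(C) ARP table overflow — does not account for fragmentation needed ICMP
(D) MTU black hole — fails on fragmentation needed ICMP, CRC errors flat (predicts CRC errors up, not CRC errors flat)
Only (A) is consistent with every observation.

A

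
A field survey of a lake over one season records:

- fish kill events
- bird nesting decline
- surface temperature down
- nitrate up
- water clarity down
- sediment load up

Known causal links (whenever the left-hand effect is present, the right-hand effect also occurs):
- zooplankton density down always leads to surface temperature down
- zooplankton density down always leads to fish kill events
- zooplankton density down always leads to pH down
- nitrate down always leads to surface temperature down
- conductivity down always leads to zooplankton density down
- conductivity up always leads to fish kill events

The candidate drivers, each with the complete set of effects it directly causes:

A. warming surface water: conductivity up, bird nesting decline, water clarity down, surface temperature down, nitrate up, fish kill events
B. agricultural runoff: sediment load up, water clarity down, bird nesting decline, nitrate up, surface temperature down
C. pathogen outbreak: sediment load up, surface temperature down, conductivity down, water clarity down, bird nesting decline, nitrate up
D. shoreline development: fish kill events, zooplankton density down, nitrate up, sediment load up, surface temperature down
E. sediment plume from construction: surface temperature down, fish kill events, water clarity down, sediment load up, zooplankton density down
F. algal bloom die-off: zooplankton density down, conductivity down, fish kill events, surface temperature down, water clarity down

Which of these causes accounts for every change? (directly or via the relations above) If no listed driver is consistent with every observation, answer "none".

Testing each hypothesis:
(A) warming surface water — fish kill events ✓; bird nesting decline ✓; surface temperature down ✓; nitrate up ✓; water clarity down ✓; sediment load up ✗
(B) agricultural runoff — fish kill events ✗; bird nesting decline ✓; surface temperature down ✓; nitrate up ✓; water clarity down ✓; sediment load up ✓
(C) pathogen outbreak — accounts for every observation (fish kill events through conductivity down → zooplankton density down → fish kill events)
(D) shoreline development — does not account for bird nesting decline, water clarity down
(E) sediment plume from construction — does not account for bird nesting decline, nitrate up
(F) algal bloom die-off — does not account for bird nesting decline, nitrate up, sediment load up
(C) is the only candidate with no mismatches.

C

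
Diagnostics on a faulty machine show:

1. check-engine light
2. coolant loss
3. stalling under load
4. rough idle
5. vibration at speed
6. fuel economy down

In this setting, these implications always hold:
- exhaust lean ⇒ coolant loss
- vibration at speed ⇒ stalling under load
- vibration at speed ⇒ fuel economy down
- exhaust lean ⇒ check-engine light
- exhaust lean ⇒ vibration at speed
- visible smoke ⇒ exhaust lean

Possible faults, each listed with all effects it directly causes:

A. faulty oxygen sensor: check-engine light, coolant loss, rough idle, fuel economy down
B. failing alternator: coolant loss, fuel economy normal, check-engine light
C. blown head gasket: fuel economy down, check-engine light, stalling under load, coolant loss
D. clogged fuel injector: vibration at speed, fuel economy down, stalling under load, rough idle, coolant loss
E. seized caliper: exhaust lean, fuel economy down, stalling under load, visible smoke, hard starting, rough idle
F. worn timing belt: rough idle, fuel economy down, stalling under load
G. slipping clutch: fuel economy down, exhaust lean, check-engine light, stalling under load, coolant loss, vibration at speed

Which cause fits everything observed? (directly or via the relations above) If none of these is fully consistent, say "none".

E

For each candidate, compare predicted effects to what was observed:
(A) faulty oxygen sensor — check-engine light match; coolant loss match; stalling under load miss; rough idle match; vibration at speed miss; fuel economy down match
(B) failing alternator — check-engine light match; coolant loss match; stalling under load miss; rough idle miss; vibration at speed miss; fuel economy down miss
(C) blown head gasket — check-engine light match; coolant loss match; stalling under load match; rough idle miss; vibration at speed miss; fuel economy down match
(D) clogged fuel injector — check-engine light miss; coolant loss match; stalling under load match; rough idle match; vibration at speed match; fuel economy down match
(E) seized caliper — accounts for every observation (check-engine light via exhaust lean → check-engine light)
(F) worn timing belt — does not account for check-engine light, coolant loss, vibration at speed
(G) slipping clutch — check-engine light match; coolant loss match; stalling under load match; rough idle miss; vibration at speed match; fuel economy down match
(E) alone accounts for all the evidence.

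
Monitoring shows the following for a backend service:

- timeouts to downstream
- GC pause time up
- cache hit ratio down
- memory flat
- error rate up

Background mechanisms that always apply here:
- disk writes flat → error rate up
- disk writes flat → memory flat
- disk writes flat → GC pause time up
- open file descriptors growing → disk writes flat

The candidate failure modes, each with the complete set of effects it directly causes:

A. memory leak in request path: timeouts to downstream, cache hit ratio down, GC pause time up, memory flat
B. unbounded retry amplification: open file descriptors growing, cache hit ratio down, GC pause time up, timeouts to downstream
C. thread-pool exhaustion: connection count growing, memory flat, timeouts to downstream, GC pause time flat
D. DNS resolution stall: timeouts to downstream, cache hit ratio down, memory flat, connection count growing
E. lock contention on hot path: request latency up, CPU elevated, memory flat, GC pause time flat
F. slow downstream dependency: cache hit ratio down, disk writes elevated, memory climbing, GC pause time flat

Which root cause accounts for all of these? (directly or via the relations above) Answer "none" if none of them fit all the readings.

B

For each candidate, compare predicted effects to what was observed:
(A) memory leak in request path — timeouts to downstream yes; GC pause time up yes; cache hit ratio down yes; memory flat yes; error rate up NO
(B) unbounded retry amplification — accounts for every observation (memory flat by open file descriptors growing → disk writes flat → memory flat)
(C) thread-pool exhaustion — fails on GC pause time up, cache hit ratio down, error rate up (predicts GC pause time flat, not GC pause time up)
(D) DNS resolution stall — timeouts to downstream yes; GC pause time up NO; cache hit ratio down yes; memory flat yes; error rate up NO
(E) lock contention on hot path — fails on timeouts to downstream, GC pause time up, cache hit ratio down, error rate up (predicts GC pause time flat, not GC pause time up)
(F) slow downstream dependency — timeouts to downstream NO; GC pause time up NO; cache hit ratio down yes; memory flat NO; error rate up NO
(B) alone accounts for all the evidence.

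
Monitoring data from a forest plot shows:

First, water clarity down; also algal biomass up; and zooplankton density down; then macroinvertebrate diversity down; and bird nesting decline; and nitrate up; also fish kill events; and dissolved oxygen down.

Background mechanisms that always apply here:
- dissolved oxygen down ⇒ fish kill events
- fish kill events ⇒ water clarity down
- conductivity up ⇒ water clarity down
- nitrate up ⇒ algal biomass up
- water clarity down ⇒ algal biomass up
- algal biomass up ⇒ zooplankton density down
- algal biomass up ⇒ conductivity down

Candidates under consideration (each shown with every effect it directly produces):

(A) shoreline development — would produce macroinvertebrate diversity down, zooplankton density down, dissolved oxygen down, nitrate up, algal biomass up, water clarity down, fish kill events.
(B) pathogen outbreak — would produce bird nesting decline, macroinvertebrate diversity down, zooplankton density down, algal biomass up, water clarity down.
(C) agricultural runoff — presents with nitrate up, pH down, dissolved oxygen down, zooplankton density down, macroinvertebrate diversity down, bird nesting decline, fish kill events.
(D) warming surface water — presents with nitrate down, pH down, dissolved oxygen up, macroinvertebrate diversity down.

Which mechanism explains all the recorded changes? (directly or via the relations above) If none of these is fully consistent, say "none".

Testing each hypothesis:
(A) shoreline development — water clarity down yes; algal biomass up yes; zooplankton density down yes; macroinvertebrate diversity down yes; bird nesting decline NO; nitrate up yes; fish kill events yes; dissolved oxygen down yes
(B) pathogen outbreak — does not account for nitrate up, fish kill events, dissolved oxygen down
(C) agricultural runoff — water clarity down yes (by fish kill events → water clarity down); algal biomass up yes (by nitrate up → algal biomass up); zooplankton density down yes; macroinvertebrate diversity down yes; bird nesting decline yes; nitrate up yes; fish kill events yes; dissolved oxygen down yes
(D) warming surface water — water clarity down NO; algal biomass up NO; zooplankton density down NO; macroinvertebrate diversity down yes; bird nesting decline NO; nitrate up NO; fish kill events NO; dissolved oxygen down NO
Only (C) is consistent with every observation.

C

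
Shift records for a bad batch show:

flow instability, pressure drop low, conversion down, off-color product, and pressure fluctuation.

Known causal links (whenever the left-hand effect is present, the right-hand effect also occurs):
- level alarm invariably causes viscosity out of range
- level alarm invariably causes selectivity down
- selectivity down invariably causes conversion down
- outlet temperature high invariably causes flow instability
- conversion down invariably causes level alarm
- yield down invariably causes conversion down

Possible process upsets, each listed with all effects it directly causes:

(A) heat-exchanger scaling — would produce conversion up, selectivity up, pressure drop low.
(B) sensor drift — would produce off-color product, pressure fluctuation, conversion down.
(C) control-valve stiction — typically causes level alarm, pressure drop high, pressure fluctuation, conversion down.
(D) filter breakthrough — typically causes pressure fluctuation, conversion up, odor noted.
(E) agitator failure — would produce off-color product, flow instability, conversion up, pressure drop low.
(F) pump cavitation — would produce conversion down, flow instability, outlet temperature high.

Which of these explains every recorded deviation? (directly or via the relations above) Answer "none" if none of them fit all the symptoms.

Checking each candidate against the observations:
(A) heat-exchanger scaling — flow instability NO; pressure drop low yes; conversion down NO; off-color product NO; pressure fluctuation NO
(B) sensor drift — does not account for flow instability, pressure drop low
(C) control-valve stiction — fails on flow instability, pressure drop low, off-color product (predicts pressure drop high, not pressure drop low)
(D) filter breakthrough — flow instability NO; pressure drop low NO; conversion down NO; off-color product NO; pressure fluctuation yes
(E) agitator failure — fails on conversion down, pressure fluctuation (predicts conversion up, not conversion down)
(F) pump cavitation — does not account for pressure drop low, off-color product, pressure fluctuation
None of the listed candidates fits everything.

none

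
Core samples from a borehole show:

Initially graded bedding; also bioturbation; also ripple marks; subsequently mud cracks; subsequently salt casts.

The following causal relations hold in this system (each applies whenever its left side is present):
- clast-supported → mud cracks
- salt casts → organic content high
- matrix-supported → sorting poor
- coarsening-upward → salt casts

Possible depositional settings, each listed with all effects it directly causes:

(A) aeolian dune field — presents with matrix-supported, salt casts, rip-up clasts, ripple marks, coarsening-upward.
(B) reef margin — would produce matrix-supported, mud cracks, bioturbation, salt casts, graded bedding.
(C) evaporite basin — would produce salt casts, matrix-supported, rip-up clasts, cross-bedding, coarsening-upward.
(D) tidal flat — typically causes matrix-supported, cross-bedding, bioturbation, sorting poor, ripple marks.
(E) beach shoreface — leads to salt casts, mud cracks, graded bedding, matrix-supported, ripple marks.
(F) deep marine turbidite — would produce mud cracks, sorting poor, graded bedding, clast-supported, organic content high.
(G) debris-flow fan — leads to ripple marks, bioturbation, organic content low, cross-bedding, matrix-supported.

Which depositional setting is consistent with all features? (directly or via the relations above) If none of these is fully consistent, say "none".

Checking each candidate against the observations:
(A) aeolian dune field — graded bedding miss; bioturbation miss; ripple marks match; mud cracks miss; salt casts match
(B) reef margin — does not account for ripple marks
(C) evaporite basin — graded bedding miss; bioturbation miss; ripple marks miss; mud cracks miss; salt casts match
(D) tidal flat — graded bedding miss; bioturbation match; ripple marks match; mud cracks miss; salt casts miss
(E) beach shoreface — graded bedding match; bioturbation miss; ripple marks match; mud cracks match; salt casts match
(F) deep marine turbidite — graded bedding match; bioturbation miss; ripple marks miss; mud cracks match; salt casts miss
(G) debris-flow fan — does not account for graded bedding, mud cracks, salt casts
None of the listed candidates fits everything.

none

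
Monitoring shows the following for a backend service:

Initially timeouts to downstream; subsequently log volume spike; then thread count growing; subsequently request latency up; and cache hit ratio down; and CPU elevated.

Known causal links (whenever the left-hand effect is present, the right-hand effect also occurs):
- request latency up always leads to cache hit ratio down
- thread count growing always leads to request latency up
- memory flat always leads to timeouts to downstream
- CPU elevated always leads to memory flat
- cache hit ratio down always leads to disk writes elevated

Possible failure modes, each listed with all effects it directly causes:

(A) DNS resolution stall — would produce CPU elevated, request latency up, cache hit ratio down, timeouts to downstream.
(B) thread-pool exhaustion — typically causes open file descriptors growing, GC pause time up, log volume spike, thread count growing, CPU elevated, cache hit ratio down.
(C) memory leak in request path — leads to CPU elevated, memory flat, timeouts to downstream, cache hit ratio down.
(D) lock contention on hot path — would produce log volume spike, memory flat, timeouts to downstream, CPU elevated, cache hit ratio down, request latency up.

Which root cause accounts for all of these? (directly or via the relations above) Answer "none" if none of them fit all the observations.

B

Checking each candidate against the observations:
(A) DNS resolution stall — timeouts to downstream yes; log volume spike NO; thread count growing NO; request latency up yes; cache hit ratio down yes; CPU elevated yes
(B) thread-pool exhaustion — accounts for every observation (timeouts to downstream by CPU elevated → memory flat → timeouts to downstream)
(C) memory leak in request path — does not account for log volume spike, thread count growing, request latency up
(D) lock contention on hot path — timeouts to downstream yes; log volume spike yes; thread count growing NO; request latency up yes; cache hit ratio down yes; CPU elevated yes
(B) is the only candidate with no mismatches.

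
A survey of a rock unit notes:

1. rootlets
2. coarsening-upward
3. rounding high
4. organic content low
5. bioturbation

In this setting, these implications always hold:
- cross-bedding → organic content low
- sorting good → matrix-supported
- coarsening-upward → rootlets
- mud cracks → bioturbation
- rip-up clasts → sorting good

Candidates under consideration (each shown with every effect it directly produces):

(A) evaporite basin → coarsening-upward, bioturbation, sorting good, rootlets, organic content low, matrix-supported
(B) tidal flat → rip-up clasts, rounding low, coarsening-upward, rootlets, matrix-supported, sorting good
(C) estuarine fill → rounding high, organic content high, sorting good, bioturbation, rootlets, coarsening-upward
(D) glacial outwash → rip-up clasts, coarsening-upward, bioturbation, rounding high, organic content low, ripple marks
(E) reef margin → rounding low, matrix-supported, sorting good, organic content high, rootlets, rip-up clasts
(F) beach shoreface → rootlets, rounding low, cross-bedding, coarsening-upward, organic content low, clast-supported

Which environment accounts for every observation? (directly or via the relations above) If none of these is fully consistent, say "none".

D

Testing each hypothesis:
(A) evaporite basin — does not account for rounding high
(B) tidal flat — fails on rounding high, organic content low, bioturbation (predicts rounding low, not rounding high)
(C) estuarine fill — fails on organic content low (predicts organic content high, not organic content low)
(D) glacial outwash — accounts for every observation (rootlets by coarsening-upward → rootlets)
(E) reef margin — rootlets ✓; coarsening-upward ✗; rounding high ✗; organic content low ✗; bioturbation ✗
(F) beach shoreface — rootlets ✓; coarsening-upward ✓; rounding high ✗; organic content low ✓; bioturbation ✗
(D) is the only candidate with no mismatches.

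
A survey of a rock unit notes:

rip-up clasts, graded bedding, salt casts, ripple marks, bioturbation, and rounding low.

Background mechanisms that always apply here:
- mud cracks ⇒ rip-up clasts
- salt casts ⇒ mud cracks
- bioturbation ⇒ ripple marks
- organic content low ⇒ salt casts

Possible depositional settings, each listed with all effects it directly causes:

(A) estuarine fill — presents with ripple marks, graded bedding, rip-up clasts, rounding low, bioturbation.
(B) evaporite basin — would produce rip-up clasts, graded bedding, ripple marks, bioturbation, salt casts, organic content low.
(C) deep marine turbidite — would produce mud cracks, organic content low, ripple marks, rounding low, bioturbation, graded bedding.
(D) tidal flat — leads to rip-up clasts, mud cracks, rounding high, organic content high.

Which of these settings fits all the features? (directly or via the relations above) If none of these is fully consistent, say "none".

For each candidate, compare predicted effects to what was observed:
(A) estuarine fill — does not account for salt casts
(B) evaporite basin — does not account for rounding low
(C) deep marine turbidite — accounts for every observation (rip-up clasts via mud cracks → rip-up clasts)
(D) tidal flat — fails on graded bedding, salt casts, ripple marks, bioturbation, rounding low (predicts rounding high, not rounding low)
(C) is the only candidate with no mismatches.

C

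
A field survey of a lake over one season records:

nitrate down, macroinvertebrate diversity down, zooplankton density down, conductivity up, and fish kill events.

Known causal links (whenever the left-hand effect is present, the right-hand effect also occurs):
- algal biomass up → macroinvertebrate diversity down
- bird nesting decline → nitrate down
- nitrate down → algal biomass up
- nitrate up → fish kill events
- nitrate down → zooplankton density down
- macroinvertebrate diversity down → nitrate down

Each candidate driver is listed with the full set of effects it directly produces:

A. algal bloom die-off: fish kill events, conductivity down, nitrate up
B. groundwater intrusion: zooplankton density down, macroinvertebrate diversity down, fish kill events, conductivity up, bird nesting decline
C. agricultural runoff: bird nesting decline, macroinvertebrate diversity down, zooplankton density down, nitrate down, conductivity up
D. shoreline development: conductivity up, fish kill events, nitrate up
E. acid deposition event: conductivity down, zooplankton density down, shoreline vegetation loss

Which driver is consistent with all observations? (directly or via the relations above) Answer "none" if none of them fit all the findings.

Per-candidate check:
(A) algal bloom die-off — nitrate down ✗; macroinvertebrate diversity down ✗; zooplankton density down ✗; conductivity up ✗; fish kill events ✓
(B) groundwater intrusion — nitrate down ✓ (by bird nesting decline → nitrate down); macroinvertebrate diversity down ✓; zooplankton density down ✓; conductivity up ✓; fish kill events ✓
(C) agricultural runoff — nitrate down ✓; macroinvertebrate diversity down ✓; zooplankton density down ✓; conductivity up ✓; fish kill events ✗
(D) shoreline development — nitrate down ✗; macroinvertebrate diversity down ✗; zooplankton density down ✗; conductivity up ✓; fish kill events ✓
(E) acid deposition event — nitrate down ✗; macroinvertebrate diversity down ✗; zooplankton density down ✓; conductivity up ✗; fish kill events ✗
(B) is the only candidate with no mismatches.

B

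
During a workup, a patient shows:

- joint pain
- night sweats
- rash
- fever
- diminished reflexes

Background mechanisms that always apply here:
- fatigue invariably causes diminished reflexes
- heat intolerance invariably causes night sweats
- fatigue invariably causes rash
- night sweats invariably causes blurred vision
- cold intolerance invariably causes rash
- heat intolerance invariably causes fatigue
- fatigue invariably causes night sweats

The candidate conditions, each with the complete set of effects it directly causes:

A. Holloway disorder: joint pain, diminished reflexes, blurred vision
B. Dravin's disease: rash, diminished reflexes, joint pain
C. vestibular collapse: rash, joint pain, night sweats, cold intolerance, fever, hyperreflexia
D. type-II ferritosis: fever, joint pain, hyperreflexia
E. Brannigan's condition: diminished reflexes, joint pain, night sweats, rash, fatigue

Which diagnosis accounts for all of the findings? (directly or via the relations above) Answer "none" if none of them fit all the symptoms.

none

For each candidate, compare predicted effects to what was observed:
(A) Holloway disorder — joint pain yes; night sweats NO; rash NO; fever NO; diminished reflexes yes
(B) Dravin's disease — joint pain yes; night sweats NO; rash yes; fever NO; diminished reflexes yes
(C) vestibular collapse — joint pain yes; night sweats yes; rash yes; fever yes; diminished reflexes NO
(D) type-II ferritosis — joint pain yes; night sweats NO; rash NO; fever yes; diminished reflexes NO
(E) Brannigan's condition — joint pain yes; night sweats yes; rash yes; fever NO; diminished reflexes yes
None of the listed candidates fits everything.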